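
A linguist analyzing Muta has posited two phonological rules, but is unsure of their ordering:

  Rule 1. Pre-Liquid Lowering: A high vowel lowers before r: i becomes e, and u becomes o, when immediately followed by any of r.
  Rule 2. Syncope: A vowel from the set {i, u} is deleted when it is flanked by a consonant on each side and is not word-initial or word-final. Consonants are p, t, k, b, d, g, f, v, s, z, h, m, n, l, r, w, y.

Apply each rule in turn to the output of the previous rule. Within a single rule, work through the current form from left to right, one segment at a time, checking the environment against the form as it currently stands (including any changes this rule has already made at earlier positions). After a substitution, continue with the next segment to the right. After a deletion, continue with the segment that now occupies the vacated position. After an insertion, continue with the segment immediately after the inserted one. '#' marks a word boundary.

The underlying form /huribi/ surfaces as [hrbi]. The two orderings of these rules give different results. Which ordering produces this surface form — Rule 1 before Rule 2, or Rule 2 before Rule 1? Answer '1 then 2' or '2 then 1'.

Order 1 then 2:
  1 Pre-Liquid Lowering: [huribi] → [horibi]
  2 Syncope: [horibi] → [horbi]
  result: [horbi]
Order 2 then 1:
  2 Syncope: [huribi] → [hrbi]
  1 Pre-Liquid Lowering: no change — [hrbi]
  result: [hrbi]

2 then 1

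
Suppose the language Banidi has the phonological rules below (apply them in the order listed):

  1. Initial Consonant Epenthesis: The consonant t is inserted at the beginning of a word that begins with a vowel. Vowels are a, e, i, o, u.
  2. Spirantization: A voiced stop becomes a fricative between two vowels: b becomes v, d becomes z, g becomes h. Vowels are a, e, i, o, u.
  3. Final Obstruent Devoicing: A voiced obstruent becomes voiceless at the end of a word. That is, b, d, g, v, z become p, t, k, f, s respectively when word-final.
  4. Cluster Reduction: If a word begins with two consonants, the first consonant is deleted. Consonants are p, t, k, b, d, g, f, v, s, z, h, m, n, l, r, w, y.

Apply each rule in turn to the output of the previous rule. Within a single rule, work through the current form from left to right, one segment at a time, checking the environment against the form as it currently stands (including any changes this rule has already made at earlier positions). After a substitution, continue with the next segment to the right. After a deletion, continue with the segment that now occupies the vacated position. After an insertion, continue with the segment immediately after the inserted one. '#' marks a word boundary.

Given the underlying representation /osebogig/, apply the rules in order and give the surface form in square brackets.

[tosevohik]

1 Initial Consonant Epenthesis: [osebogig] → [tosebogig]
2 Spirantization: [tosebogig] → [tosevohig]
3 Final Obstruent Devoicing: [tosevohig] → [tosevohik]
4 Cluster Reduction: no change — [tosevohik]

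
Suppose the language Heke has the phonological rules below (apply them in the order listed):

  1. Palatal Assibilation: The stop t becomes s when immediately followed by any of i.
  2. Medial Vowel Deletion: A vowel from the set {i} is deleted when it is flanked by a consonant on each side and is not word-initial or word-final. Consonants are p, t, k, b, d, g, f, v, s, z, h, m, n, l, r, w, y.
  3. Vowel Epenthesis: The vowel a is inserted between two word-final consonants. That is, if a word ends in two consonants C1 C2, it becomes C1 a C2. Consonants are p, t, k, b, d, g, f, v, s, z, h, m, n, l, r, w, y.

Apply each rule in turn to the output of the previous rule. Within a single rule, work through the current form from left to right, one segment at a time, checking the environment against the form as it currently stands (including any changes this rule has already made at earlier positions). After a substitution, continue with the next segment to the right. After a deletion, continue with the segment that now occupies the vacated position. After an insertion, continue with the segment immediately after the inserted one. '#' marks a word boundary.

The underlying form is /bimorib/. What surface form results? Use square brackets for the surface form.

[bmorab]

1 Palatal Assibilation: no change — [bimorib]
2 Medial Vowel Deletion: [bimorib] → [bmorb]
3 Vowel Epenthesis: [bmorb] → [bmorab]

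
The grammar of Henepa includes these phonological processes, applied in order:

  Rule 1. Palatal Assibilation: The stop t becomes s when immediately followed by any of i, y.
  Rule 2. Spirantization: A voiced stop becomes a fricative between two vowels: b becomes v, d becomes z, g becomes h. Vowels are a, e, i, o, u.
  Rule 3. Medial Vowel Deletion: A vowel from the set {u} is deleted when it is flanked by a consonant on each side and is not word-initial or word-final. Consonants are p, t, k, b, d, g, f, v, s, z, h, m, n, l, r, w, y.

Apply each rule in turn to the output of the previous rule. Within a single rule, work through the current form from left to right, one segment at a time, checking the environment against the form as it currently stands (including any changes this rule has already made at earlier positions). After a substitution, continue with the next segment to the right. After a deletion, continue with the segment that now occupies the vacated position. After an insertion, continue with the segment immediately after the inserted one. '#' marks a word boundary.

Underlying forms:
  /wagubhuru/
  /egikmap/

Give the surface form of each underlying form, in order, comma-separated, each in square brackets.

[wahbhru], [ehikmap]

/wagubhuru/:
  Rule 1 Palatal Assibilation: no change — [wagubhuru]
  Rule 2 Spirantization: [wagubhuru] → [wahubhuru]
  Rule 3 Medial Vowel Deletion: [wahubhuru] → [wahbhru]
/egikmap/:
  Rule 1 Palatal Assibilation: no change — [egikmap]
  Rule 2 Spirantization: [egikmap] → [ehikmap]
  Rule 3 Medial Vowel Deletion: no change — [ehikmap]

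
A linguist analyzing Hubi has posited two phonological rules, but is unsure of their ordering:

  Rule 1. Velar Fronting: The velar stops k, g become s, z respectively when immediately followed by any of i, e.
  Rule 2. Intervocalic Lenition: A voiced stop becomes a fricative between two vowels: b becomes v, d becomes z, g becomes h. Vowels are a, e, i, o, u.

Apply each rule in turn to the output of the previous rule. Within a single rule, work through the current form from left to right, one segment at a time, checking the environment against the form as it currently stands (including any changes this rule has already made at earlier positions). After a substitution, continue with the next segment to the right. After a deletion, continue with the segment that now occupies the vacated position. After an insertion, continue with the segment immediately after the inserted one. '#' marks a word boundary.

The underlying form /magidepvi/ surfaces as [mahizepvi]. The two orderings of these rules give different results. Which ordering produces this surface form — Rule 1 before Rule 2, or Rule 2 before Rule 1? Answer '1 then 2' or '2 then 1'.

2 then 1

Order 1 then 2:
  1 Velar Fronting: [magidepvi] → [mazidepvi]
  2 Intervocalic Lenition: [mazidepvi] → [mazizepvi]
  result: [mazizepvi]
Order 2 then 1:
  2 Intervocalic Lenition: [magidepvi] → [mahizepvi]
  1 Velar Fronting: no change — [mahizepvi]
  result: [mahizepvi]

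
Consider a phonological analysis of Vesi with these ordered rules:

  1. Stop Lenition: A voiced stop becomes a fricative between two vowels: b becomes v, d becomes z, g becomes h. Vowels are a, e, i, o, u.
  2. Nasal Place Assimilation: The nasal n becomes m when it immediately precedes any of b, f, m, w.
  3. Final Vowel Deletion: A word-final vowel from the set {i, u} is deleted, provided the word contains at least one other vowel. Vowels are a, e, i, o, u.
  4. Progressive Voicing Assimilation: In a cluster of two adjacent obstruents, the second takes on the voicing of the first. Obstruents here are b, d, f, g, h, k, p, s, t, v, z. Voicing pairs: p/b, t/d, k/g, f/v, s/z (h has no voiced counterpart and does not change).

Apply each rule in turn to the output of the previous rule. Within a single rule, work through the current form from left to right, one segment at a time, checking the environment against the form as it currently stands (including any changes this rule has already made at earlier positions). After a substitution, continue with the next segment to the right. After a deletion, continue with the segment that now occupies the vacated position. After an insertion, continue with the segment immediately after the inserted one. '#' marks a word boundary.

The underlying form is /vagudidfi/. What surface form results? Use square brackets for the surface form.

[vahuzidv]

1 Stop Lenition: [vagudidfi] → [vahuzidfi]
2 Nasal Place Assimilation: no change — [vahuzidfi]
3 Final Vowel Deletion: [vahuzidfi] → [vahuzidf]
4 Progressive Voicing Assimilation: [vahuzidf] → [vahuzidv]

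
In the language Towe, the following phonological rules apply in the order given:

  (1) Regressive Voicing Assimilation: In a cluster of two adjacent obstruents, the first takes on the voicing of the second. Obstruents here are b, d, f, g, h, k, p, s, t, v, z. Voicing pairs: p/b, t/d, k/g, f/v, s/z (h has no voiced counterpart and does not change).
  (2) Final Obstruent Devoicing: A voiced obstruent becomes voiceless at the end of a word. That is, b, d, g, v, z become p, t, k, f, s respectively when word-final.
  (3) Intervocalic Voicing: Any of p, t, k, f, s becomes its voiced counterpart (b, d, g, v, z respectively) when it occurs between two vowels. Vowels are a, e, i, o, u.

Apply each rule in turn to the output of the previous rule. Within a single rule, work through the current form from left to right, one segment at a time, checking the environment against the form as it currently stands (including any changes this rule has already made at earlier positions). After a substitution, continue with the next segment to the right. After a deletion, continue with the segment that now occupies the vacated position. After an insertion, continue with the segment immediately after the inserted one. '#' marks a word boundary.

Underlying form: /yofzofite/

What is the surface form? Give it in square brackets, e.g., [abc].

[yovzovide]

(1) Regressive Voicing Assimilation: [yofzofite] → [yovzofite]
(2) Final Obstruent Devoicing: no change — [yovzofite]
(3) Intervocalic Voicing: [yovzofite] → [yovzovide]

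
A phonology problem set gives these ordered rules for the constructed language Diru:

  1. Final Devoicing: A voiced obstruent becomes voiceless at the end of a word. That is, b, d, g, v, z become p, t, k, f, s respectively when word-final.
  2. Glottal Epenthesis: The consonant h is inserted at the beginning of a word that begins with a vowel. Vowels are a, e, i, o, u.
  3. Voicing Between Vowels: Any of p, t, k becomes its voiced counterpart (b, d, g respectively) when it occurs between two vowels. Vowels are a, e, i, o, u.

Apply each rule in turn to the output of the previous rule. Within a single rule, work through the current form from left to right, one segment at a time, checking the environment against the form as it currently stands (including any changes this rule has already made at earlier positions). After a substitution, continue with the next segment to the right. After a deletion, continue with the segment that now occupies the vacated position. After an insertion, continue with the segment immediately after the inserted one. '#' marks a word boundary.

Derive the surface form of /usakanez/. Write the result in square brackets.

[husaganes]

1 Final Devoicing: [usakanez] → [usakanes]
2 Glottal Epenthesis: [usakanes] → [husakanes]
3 Voicing Between Vowels: [husakanes] → [husaganes]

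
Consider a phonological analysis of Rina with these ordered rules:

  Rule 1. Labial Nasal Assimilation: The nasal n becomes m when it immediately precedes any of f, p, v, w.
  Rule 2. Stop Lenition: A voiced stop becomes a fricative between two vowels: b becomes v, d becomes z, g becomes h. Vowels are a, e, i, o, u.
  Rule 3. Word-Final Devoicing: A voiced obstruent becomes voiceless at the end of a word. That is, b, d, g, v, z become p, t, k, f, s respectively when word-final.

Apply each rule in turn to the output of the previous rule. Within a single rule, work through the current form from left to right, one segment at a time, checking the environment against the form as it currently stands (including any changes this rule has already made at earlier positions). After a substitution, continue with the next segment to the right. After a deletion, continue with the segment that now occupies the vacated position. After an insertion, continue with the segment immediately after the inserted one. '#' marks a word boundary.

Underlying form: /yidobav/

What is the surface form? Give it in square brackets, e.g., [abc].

Rule 1 Labial Nasal Assimilation: no change — [yidobav]
Rule 2 Stop Lenition: [yidobav] → [yizovav]
Rule 3 Word-Final Devoicing: [yizovav] → [yizovaf]

[yizovaf]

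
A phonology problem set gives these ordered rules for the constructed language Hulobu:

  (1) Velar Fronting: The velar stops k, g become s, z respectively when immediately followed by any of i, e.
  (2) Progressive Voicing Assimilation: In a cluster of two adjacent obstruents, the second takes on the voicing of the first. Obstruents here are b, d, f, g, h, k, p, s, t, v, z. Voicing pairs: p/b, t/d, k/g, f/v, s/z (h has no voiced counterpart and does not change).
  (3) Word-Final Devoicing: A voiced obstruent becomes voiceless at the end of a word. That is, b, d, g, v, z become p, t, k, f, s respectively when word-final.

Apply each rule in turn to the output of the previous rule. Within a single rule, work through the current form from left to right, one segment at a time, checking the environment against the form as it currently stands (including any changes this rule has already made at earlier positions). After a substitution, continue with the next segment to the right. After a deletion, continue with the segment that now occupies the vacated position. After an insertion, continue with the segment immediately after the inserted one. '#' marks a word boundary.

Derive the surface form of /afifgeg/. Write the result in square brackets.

[afifsek]

(1) Velar Fronting: [afifgeg] → [afifzeg]
(2) Progressive Voicing Assimilation: [afifzeg] → [afifseg]
(3) Word-Final Devoicing: [afifseg] → [afifsek]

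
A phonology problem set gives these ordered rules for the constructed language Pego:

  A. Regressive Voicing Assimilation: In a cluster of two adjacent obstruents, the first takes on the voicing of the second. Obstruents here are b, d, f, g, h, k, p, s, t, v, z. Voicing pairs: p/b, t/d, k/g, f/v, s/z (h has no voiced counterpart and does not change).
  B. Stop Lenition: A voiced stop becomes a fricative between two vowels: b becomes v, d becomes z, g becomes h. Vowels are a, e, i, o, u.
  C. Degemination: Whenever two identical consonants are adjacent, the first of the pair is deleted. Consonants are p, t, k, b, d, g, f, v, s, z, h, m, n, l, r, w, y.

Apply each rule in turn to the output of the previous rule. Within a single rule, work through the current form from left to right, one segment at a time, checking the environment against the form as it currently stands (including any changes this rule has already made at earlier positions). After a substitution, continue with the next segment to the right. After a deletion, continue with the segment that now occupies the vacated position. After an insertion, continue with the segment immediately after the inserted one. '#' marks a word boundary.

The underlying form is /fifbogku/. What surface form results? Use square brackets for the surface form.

A Regressive Voicing Assimilation: [fifbogku] → [fivbokku]
B Stop Lenition: no change — [fivbokku]
C Degemination: [fivbokku] → [fivboku]

[fivboku]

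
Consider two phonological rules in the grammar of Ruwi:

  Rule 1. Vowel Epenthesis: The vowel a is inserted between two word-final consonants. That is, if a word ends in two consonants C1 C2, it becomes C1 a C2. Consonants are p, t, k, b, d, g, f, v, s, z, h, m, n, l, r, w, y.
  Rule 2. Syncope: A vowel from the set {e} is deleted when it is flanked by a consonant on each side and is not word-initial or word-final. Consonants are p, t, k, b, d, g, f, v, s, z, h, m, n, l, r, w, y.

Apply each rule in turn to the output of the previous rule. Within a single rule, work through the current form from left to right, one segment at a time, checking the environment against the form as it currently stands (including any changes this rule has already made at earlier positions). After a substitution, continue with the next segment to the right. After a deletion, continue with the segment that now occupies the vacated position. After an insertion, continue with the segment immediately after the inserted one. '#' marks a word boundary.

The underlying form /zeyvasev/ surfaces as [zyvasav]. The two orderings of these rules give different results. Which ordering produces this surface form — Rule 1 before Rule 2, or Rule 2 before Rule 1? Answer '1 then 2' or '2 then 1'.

Order 1 then 2:
  1 Vowel Epenthesis: no change — [zeyvasev]
  2 Syncope: [zeyvasev] → [zyvasv]
  result: [zyvasv]
Order 2 then 1:
  2 Syncope: [zeyvasev] → [zyvasv]
  1 Vowel Epenthesis: [zyvasv] → [zyvasav]
  result: [zyvasav]

2 then 1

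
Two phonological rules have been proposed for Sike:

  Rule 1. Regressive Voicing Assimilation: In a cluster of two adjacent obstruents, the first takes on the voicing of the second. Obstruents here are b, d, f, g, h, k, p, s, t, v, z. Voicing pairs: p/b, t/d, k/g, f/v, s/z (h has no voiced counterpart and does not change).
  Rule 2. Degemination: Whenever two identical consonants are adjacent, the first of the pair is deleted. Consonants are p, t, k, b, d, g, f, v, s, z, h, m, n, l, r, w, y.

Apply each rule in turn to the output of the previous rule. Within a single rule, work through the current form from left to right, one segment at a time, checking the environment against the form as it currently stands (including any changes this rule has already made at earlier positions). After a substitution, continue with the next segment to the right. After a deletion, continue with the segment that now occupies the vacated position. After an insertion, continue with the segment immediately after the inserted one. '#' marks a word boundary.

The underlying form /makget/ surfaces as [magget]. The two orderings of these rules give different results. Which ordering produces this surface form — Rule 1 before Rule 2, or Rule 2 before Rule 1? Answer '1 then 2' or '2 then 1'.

2 then 1

Order 1 then 2:
  1 Regressive Voicing Assimilation: [makget] → [magget]
  2 Degemination: [magget] → [maget]
  result: [maget]
Order 2 then 1:
  2 Degemination: no change — [makget]
  1 Regressive Voicing Assimilation: [makget] → [magget]
  result: [magget]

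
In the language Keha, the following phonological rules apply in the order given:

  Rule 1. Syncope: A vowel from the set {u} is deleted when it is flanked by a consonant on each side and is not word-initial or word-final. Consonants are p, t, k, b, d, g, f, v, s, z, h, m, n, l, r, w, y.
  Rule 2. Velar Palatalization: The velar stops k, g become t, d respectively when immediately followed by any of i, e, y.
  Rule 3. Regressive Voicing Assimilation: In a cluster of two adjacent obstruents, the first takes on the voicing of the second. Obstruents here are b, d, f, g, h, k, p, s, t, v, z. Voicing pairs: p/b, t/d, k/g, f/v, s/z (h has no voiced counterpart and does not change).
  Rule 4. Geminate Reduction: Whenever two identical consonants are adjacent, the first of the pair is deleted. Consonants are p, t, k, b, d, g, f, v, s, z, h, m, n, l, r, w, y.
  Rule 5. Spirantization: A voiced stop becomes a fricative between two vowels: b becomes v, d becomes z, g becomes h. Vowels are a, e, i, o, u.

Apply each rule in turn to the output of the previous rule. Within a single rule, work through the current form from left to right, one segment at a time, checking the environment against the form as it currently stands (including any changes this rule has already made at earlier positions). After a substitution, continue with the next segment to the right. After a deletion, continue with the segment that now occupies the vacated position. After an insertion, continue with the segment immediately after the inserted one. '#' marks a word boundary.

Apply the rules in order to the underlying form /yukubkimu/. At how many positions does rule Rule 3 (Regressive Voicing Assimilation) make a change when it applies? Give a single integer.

Rule 1 Syncope: [yukubkimu] → [ykbkimu]
Rule 2 Velar Palatalization: [ykbkimu] → [ykbtimu]
Rule 3 Regressive Voicing Assimilation: [ykbtimu] → [ygptimu]
Rule 4 Geminate Reduction: no change — [ygptimu]
Rule 5 Spirantization: no change — [ygptimu]
Rule Rule 3 changed 2 position(s).

2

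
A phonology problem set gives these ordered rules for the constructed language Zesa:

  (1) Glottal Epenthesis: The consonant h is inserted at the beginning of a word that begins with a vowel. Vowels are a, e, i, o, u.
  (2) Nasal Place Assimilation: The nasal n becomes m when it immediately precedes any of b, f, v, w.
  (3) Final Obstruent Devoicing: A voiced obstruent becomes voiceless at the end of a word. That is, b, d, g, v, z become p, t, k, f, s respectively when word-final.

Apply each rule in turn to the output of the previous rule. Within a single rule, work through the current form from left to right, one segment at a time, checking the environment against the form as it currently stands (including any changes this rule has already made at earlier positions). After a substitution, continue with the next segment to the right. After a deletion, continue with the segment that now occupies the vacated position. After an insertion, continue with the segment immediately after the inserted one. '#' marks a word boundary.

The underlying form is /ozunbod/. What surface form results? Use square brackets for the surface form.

(1) Glottal Epenthesis: [ozunbod] → [hozunbod]
(2) Nasal Place Assimilation: [hozunbod] → [hozumbod]
(3) Final Obstruent Devoicing: [hozumbod] → [hozumbot]

[hozumbot]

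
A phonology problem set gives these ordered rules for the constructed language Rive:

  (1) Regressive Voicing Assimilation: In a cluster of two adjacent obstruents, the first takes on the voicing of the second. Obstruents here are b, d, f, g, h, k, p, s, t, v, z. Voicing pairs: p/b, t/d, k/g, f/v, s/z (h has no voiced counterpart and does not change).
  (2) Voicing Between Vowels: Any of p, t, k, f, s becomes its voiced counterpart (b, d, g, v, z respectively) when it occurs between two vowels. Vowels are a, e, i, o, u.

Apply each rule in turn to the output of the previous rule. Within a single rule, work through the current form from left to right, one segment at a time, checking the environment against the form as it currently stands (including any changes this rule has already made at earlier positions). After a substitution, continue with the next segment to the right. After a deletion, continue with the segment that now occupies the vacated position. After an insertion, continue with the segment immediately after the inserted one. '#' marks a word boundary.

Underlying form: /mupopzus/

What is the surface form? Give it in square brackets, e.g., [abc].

[mubobzus]

(1) Regressive Voicing Assimilation: [mupopzus] → [mupobzus]
(2) Voicing Between Vowels: [mupobzus] → [mubobzus]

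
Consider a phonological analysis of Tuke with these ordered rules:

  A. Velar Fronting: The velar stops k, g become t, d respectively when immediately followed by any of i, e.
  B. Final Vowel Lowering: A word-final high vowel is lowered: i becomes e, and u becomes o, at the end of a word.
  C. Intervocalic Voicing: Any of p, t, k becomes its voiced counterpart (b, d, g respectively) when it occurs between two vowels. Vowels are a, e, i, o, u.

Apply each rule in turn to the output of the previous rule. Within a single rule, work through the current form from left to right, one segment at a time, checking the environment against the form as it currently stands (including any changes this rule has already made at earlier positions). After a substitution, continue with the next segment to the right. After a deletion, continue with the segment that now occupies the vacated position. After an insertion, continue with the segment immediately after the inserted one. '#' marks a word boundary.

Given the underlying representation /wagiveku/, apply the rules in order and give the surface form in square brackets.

A Velar Fronting: [wagiveku] → [wadiveku]
B Final Vowel Lowering: [wadiveku] → [wadiveko]
C Intervocalic Voicing: [wadiveko] → [wadivego]

[wadivego]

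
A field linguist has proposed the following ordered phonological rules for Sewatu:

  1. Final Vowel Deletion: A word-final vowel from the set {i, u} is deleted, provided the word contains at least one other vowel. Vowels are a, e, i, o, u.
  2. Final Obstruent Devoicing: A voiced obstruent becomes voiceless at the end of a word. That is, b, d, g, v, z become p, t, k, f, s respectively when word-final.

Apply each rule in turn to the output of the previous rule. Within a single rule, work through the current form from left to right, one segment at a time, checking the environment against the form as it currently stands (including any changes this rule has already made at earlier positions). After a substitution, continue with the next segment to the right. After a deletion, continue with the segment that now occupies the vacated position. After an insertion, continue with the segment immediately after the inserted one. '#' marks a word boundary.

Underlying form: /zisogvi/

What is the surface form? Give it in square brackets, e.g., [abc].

1 Final Vowel Deletion: [zisogvi] → [zisogv]
2 Final Obstruent Devoicing: [zisogv] → [zisogf]

[zisogf]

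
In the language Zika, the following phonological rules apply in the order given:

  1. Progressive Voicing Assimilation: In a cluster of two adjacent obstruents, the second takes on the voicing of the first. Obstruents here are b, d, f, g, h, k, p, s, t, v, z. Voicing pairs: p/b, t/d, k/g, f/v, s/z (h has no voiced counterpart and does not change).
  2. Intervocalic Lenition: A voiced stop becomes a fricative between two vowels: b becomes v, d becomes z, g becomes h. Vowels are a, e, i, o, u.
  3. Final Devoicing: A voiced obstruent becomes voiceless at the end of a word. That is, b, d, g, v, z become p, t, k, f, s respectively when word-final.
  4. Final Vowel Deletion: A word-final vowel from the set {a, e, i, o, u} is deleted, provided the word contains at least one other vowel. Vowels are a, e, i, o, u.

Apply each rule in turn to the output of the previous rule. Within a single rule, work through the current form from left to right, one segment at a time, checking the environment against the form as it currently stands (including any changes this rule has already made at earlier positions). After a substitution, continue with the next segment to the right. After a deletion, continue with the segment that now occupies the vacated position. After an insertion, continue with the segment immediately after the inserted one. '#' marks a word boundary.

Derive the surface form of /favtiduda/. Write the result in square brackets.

[favdizuz]

1 Progressive Voicing Assimilation: [favtiduda] → [favdiduda]
2 Intervocalic Lenition: [favdiduda] → [favdizuza]
3 Final Devoicing: no change — [favdizuza]
4 Final Vowel Deletion: [favdizuza] → [favdizuz]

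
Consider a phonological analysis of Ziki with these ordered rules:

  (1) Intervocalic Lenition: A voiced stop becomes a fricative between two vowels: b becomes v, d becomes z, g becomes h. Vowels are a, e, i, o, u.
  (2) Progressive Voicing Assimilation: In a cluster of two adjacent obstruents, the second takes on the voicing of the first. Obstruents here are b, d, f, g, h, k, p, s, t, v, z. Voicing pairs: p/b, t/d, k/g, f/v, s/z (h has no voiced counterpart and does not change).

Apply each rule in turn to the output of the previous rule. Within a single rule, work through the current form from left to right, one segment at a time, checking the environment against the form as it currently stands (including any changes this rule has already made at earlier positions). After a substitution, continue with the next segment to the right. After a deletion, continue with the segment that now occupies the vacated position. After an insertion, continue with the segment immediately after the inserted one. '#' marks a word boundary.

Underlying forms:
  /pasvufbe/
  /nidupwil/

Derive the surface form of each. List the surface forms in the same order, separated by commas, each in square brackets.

[pasfufpe], [nizupwil]

/pasvufbe/:
  (1) Intervocalic Lenition: no change — [pasvufbe]
  (2) Progressive Voicing Assimilation: [pasvufbe] → [pasfufpe]
/nidupwil/:
  (1) Intervocalic Lenition: [nidupwil] → [nizupwil]
  (2) Progressive Voicing Assimilation: no change — [nizupwil]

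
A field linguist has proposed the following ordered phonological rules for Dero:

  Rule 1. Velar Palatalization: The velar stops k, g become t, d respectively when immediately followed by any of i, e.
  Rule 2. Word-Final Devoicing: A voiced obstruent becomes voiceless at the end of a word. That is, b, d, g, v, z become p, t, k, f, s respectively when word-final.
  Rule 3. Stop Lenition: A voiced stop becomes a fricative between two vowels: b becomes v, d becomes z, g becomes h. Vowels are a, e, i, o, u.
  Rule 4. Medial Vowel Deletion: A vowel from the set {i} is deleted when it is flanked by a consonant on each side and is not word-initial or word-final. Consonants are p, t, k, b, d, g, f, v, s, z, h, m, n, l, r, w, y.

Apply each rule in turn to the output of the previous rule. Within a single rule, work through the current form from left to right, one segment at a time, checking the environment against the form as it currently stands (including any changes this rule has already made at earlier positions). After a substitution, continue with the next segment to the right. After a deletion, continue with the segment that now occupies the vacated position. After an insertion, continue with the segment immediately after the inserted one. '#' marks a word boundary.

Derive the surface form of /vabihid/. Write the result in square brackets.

Rule 1 Velar Palatalization: no change — [vabihid]
Rule 2 Word-Final Devoicing: [vabihid] → [vabihit]
Rule 3 Stop Lenition: [vabihit] → [vavihit]
Rule 4 Medial Vowel Deletion: [vavihit] → [vavht]

[vavht]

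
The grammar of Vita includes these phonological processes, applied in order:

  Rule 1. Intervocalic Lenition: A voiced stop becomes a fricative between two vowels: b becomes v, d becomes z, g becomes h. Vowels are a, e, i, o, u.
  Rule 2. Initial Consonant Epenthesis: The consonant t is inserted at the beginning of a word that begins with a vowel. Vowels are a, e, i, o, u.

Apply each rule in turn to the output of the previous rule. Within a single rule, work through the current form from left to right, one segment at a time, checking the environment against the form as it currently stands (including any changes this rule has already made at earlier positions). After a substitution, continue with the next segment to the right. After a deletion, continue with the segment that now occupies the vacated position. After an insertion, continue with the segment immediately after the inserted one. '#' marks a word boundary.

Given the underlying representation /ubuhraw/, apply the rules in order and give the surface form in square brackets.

Rule 1 Intervocalic Lenition: [ubuhraw] → [uvuhraw]
Rule 2 Initial Consonant Epenthesis: [uvuhraw] → [tuvuhraw]

[tuvuhraw]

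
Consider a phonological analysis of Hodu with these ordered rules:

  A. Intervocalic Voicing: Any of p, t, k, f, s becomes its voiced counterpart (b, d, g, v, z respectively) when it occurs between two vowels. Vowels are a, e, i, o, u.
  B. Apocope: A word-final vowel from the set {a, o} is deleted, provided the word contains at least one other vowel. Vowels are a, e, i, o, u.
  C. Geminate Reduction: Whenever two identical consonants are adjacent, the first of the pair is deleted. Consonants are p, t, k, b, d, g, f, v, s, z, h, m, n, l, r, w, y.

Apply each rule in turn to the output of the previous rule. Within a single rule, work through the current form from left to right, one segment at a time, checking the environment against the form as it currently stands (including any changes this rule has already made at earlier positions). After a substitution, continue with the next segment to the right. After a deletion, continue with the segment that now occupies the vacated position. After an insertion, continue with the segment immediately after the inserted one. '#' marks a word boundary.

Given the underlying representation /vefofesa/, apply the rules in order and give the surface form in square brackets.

A Intervocalic Voicing: [vefofesa] → [vevoveza]
B Apocope: [vevoveza] → [vevovez]
C Geminate Reduction: no change — [vevovez]

[vevovez]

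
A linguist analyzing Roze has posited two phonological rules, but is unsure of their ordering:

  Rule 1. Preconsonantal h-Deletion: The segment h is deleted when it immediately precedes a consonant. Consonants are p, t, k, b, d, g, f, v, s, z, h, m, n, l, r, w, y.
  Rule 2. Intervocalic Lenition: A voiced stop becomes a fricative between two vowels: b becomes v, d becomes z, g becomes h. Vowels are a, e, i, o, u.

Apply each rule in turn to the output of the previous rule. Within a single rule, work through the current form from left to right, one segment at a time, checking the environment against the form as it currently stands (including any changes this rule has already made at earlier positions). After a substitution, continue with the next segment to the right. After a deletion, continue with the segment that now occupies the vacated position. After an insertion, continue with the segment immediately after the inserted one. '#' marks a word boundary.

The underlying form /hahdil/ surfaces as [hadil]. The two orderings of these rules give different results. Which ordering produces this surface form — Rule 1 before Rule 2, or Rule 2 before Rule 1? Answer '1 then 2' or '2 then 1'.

2 then 1

Order 1 then 2:
  1 Preconsonantal h-Deletion: [hahdil] → [hadil]
  2 Intervocalic Lenition: [hadil] → [hazil]
  result: [hazil]
Order 2 then 1:
  2 Intervocalic Lenition: no change — [hahdil]
  1 Preconsonantal h-Deletion: [hahdil] → [hadil]
  result: [hadil]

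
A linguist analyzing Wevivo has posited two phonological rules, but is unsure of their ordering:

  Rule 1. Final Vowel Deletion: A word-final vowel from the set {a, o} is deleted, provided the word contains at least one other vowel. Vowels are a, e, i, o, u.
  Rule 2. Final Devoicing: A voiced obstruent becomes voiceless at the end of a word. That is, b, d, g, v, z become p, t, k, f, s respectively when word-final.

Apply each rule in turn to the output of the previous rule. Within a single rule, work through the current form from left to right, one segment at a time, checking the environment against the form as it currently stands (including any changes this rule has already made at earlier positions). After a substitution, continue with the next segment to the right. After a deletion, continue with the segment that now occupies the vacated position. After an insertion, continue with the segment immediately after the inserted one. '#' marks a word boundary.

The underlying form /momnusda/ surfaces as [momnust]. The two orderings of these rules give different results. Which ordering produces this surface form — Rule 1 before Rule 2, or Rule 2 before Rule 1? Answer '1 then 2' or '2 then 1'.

1 then 2

Order 1 then 2:
  1 Final Vowel Deletion: [momnusda] → [momnusd]
  2 Final Devoicing: [momnusd] → [momnust]
  result: [momnust]
Order 2 then 1:
  2 Final Devoicing: no change — [momnusda]
  1 Final Vowel Deletion: [momnusda] → [momnusd]
  result: [momnusd]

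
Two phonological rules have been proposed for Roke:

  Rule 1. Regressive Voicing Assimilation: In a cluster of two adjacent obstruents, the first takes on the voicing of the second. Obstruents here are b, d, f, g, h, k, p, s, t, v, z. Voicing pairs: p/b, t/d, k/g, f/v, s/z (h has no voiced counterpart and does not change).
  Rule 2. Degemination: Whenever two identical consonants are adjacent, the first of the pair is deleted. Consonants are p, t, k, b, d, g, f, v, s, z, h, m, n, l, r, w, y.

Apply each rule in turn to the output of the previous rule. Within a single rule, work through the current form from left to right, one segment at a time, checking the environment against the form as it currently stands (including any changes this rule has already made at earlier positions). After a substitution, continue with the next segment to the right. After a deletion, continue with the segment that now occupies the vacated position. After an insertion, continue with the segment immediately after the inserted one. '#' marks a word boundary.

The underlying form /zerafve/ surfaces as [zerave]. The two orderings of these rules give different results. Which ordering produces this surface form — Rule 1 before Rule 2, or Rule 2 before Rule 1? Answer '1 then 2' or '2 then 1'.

1 then 2

Order 1 then 2:
  1 Regressive Voicing Assimilation: [zerafve] → [zeravve]
  2 Degemination: [zeravve] → [zerave]
  result: [zerave]
Order 2 then 1:
  2 Degemination: no change — [zerafve]
  1 Regressive Voicing Assimilation: [zerafve] → [zeravve]
  result: [zeravve]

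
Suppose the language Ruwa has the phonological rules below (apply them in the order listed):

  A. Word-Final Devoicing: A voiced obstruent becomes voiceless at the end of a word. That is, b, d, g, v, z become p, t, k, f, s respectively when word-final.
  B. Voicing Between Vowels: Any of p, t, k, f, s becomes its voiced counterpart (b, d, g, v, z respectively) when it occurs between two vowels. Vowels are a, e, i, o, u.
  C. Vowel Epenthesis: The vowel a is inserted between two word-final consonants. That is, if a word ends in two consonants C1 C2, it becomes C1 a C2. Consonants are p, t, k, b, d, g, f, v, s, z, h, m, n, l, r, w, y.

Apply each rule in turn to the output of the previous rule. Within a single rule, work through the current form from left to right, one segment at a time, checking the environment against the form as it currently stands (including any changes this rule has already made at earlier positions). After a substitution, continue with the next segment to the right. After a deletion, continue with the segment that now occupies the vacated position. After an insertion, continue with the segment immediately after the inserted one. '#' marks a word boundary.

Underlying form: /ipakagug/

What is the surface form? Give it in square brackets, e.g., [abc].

[ibagaguk]

A Word-Final Devoicing: [ipakagug] → [ipakaguk]
B Voicing Between Vowels: [ipakaguk] → [ibagaguk]
C Vowel Epenthesis: no change — [ibagaguk]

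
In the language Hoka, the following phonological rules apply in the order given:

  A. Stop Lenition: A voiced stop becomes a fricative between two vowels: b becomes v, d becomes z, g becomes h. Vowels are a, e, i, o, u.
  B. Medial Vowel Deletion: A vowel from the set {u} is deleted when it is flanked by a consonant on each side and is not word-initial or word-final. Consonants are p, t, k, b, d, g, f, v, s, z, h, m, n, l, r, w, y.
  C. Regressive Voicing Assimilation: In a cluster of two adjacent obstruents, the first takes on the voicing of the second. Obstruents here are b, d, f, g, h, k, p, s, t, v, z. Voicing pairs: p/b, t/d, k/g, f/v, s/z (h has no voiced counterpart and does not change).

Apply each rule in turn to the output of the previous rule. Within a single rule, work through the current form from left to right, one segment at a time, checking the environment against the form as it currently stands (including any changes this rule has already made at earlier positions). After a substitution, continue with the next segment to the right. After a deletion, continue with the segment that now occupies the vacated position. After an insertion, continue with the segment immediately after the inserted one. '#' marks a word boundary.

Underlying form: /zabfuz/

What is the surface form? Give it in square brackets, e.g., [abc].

[zapvz]

A Stop Lenition: no change — [zabfuz]
B Medial Vowel Deletion: [zabfuz] → [zabfz]
C Regressive Voicing Assimilation: [zabfz] → [zapvz]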